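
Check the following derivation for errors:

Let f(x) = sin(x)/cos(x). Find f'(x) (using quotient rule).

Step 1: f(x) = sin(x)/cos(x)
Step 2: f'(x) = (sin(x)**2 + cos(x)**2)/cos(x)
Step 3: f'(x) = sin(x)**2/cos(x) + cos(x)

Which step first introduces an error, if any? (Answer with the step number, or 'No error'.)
Step 2

Step 2 is incorrect due to a wrong exponent.
The step shows: (sin(x)**2 + cos(x)**2)/cos(x)
The correct value should be: (sin(x)**2 + cos(x)**2)/cos(x)**2

Explanation: The exponent -2 on cos(x) was incorrectly written as -1: the term (sin(x)**2 + cos(x)**2)/cos(x)**2 was incorrectly written as (sin(x)**2 + cos(x)**2)/cos(x)
The later steps are derived from this incorrect expression, so the error originates in Step 2.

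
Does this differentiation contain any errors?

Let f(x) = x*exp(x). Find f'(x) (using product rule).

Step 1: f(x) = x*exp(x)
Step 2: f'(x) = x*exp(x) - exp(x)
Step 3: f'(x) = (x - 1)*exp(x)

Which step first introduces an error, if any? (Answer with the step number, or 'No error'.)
Step 2

Step 2 is incorrect due to a sign flip.
The step shows: x*exp(x) - exp(x)
The correct value should be: x*exp(x) + exp(x)

Explanation: The sign of one term was flipped: the term exp(x) was incorrectly written as -exp(x)
The later steps are derived from this incorrect expression, so the error originates in Step 2.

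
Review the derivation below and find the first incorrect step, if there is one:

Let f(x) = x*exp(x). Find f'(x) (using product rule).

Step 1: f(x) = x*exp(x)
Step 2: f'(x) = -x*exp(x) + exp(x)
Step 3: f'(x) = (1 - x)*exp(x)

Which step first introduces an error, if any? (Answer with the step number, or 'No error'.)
Step 2

Step 2 is incorrect due to a sign flip.
The step shows: -x*exp(x) + exp(x)
The correct value should be: x*exp(x) + exp(x)

Explanation: The sign of one term was flipped: the term x*exp(x) was incorrectly written as -x*exp(x)
The later steps are derived from this incorrect expression, so the error originates in Step 2.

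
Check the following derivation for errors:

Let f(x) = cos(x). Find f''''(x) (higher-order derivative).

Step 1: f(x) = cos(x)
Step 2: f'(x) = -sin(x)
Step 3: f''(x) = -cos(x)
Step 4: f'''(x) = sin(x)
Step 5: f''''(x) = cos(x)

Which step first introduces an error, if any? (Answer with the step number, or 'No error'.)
No error

All steps in this derivation are correct.
The final answer f''''(x) = cos(x) is valid.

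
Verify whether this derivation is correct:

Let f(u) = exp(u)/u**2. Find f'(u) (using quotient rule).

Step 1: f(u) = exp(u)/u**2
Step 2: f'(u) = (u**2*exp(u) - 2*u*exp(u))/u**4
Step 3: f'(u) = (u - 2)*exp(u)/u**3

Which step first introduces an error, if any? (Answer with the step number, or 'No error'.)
No error

All steps in this derivation are correct.
The final answer f'(u) = (u - 2)*exp(u)/u**3 is valid.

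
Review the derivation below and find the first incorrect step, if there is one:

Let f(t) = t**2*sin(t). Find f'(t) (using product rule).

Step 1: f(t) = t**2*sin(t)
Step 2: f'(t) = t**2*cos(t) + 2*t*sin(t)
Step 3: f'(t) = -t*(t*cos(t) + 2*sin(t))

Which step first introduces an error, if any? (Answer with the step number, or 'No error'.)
Step 3

Step 3 is incorrect due to a sign flip.
The step shows: -t*(t*cos(t) + 2*sin(t))
The correct value should be: t*(t*cos(t) + 2*sin(t))

Explanation: The sign of the whole expression was flipped: the term t*(t*cos(t) + 2*sin(t)) was incorrectly written as -t*(t*cos(t) + 2*sin(t))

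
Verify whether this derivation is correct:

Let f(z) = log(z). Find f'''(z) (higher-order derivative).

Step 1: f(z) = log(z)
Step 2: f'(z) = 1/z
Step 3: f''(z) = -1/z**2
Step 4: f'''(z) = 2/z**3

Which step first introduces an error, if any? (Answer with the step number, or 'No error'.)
No error

All steps in this derivation are correct.
The final answer f'''(z) = 2/z**3 is valid.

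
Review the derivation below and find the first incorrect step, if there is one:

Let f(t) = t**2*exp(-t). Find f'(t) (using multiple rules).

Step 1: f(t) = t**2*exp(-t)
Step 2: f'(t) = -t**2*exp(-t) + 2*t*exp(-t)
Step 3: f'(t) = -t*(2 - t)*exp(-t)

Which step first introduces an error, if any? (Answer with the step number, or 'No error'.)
Step 3

Step 3 is incorrect due to a sign flip.
The step shows: -t*(2 - t)*exp(-t)
The correct value should be: t*(2 - t)*exp(-t)

Explanation: The sign of the whole expression was flipped: the term t*(2 - t)*exp(-t) was incorrectly written as -t*(2 - t)*exp(-t)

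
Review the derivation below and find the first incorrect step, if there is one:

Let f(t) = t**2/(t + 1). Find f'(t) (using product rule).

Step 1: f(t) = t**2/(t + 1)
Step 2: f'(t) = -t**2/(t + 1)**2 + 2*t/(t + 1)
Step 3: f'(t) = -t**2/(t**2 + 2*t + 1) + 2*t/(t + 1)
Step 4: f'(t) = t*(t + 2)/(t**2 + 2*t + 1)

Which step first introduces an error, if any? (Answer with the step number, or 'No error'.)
No error

All steps in this derivation are correct.
The final answer f'(t) = t*(t + 2)/(t**2 + 2*t + 1) is valid.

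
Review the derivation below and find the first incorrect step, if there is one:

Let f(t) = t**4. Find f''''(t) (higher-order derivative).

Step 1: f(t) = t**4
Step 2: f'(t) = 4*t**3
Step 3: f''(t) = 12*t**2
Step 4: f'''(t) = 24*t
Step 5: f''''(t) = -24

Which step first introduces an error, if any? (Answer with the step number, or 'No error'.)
Step 5

Step 5 is incorrect due to a sign flip.
The step shows: -24
The correct value should be: 24

Explanation: The sign of the whole expression was flipped: the term 24 was incorrectly written as -24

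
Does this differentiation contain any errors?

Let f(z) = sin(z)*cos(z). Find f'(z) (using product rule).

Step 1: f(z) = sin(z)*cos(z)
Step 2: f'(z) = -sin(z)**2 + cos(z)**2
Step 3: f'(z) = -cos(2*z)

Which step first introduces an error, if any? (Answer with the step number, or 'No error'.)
Step 3

Step 3 is incorrect due to a sign flip.
The step shows: -cos(2*z)
The correct value should be: cos(2*z)

Explanation: The sign of the whole expression was flipped: the term cos(2*z) was incorrectly written as -cos(2*z)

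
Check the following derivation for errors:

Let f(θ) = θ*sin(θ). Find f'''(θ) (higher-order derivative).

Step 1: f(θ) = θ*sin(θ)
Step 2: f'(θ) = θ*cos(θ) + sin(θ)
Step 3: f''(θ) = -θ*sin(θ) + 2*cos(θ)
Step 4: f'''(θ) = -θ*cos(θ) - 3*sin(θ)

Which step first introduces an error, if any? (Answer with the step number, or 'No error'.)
No error

All steps in this derivation are correct.
The final answer f'''(θ) = -θ*cos(θ) - 3*sin(θ) is valid.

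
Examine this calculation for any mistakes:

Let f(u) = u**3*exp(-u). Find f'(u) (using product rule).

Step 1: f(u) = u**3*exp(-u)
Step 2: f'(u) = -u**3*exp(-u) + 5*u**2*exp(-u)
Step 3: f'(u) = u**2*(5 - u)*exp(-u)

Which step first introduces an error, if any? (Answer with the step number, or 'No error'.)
Step 2

Step 2 is incorrect due to a wrong coefficient.
The step shows: -u**3*exp(-u) + 5*u**2*exp(-u)
The correct value should be: -u**3*exp(-u) + 3*u**2*exp(-u)

Explanation: The coefficient 3 was incorrectly written as 5: the term 3*u**2*exp(-u) was incorrectly written as 5*u**2*exp(-u)
The later steps are derived from this incorrect expression, so the error originates in Step 2.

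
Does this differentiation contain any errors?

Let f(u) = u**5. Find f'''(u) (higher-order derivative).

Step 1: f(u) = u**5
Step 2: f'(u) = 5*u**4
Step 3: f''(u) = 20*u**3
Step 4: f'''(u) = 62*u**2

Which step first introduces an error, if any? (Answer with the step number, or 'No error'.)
Step 4

Step 4 is incorrect due to a wrong coefficient.
The step shows: 62*u**2
The correct value should be: 60*u**2

Explanation: The coefficient 60 was incorrectly written as 62: the term 60*u**2 was incorrectly written as 62*u**2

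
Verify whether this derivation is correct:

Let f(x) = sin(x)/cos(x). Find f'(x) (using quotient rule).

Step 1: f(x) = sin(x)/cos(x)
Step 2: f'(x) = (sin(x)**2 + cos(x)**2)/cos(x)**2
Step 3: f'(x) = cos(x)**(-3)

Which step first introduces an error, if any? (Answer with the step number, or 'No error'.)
Step 3

Step 3 is incorrect due to a wrong exponent.
The step shows: cos(x)**(-3)
The correct value should be: cos(x)**(-2)

Explanation: The exponent -2 on cos(x) was incorrectly written as -3: the term cos(x)**(-2) was incorrectly written as cos(x)**(-3)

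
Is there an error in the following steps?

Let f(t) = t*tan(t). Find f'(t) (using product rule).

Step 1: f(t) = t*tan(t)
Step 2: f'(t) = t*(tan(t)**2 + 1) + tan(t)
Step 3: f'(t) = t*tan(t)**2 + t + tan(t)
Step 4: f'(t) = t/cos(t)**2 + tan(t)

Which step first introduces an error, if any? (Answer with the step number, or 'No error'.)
No error

All steps in this derivation are correct.
The final answer f'(t) = t/cos(t)**2 + tan(t) is valid.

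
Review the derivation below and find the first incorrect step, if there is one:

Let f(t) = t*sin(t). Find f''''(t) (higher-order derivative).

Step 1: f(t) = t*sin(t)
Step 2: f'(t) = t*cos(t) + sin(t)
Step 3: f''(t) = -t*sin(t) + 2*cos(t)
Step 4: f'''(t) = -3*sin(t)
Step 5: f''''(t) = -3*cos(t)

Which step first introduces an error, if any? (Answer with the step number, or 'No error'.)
Step 4

Step 4 is incorrect due to a dropped term.
The step shows: -3*sin(t)
The correct value should be: -t*cos(t) - 3*sin(t)

Explanation: A term was dropped: the term -t*cos(t) was incorrectly omitted
The later steps are derived from this incorrect expression, so the error originates in Step 4.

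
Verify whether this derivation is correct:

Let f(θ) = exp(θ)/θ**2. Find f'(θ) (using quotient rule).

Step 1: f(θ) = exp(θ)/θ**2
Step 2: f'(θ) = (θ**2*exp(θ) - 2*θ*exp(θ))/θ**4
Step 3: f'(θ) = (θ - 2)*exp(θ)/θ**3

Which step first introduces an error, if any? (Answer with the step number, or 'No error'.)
No error

All steps in this derivation are correct.
The final answer f'(θ) = (θ - 2)*exp(θ)/θ**3 is valid.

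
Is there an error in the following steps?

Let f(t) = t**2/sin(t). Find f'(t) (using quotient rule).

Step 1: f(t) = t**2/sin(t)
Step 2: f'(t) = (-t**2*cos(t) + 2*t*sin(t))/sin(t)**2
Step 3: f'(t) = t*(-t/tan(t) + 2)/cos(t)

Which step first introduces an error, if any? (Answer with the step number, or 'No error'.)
Step 3

Step 3 is incorrect due to a wrong trig function.
The step shows: t*(-t/tan(t) + 2)/cos(t)
The correct value should be: t*(-t/tan(t) + 2)/sin(t)

Explanation: sin(t) was incorrectly written as cos(t): the term t*(-t/tan(t) + 2)/sin(t) was incorrectly written as t*(-t/tan(t) + 2)/cos(t)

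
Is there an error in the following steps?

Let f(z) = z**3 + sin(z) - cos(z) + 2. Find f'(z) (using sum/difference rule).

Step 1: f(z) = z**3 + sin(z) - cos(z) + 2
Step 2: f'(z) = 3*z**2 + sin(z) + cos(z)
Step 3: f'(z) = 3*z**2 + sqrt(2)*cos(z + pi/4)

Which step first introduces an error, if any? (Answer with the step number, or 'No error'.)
Step 3

Step 3 is incorrect due to a wrong trig function.
The step shows: 3*z**2 + sqrt(2)*cos(z + pi/4)
The correct value should be: 3*z**2 + sqrt(2)*sin(z + pi/4)

Explanation: sin(z + pi/4) was incorrectly written as cos(z + pi/4): the term sqrt(2)*sin(z + pi/4) was incorrectly written as sqrt(2)*cos(z + pi/4)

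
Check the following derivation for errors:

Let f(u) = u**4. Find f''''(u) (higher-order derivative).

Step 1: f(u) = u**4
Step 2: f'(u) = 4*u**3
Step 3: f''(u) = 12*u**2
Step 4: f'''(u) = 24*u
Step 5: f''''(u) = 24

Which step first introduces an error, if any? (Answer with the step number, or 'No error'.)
No error

All steps in this derivation are correct.
The final answer f''''(u) = 24 is valid.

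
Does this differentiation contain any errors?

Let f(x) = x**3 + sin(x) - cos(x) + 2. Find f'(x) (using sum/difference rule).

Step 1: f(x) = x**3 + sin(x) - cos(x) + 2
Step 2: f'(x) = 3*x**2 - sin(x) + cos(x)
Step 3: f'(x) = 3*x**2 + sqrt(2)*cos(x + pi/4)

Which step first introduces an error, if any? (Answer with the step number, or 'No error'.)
Step 2

Step 2 is incorrect due to a sign flip.
The step shows: 3*x**2 - sin(x) + cos(x)
The correct value should be: 3*x**2 + sin(x) + cos(x)

Explanation: The sign of one term was flipped: the term sin(x) was incorrectly written as -sin(x)
The later steps are derived from this incorrect expression, so the error originates in Step 2.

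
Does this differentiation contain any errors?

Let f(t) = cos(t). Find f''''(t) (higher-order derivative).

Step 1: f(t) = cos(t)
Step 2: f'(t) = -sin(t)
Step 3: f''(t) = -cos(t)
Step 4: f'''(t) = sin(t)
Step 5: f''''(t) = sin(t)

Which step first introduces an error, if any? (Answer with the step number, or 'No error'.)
Step 5

Step 5 is incorrect due to a wrong trig function.
The step shows: sin(t)
The correct value should be: cos(t)

Explanation: cos(t) was incorrectly written as sin(t): the term cos(t) was incorrectly written as sin(t)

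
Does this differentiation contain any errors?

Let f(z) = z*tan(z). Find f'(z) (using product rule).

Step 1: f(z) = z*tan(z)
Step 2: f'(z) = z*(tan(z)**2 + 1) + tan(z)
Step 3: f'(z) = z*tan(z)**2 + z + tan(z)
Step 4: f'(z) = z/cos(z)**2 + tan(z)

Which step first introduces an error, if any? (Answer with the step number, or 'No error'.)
No error

All steps in this derivation are correct.
The final answer f'(z) = z/cos(z)**2 + tan(z) is valid.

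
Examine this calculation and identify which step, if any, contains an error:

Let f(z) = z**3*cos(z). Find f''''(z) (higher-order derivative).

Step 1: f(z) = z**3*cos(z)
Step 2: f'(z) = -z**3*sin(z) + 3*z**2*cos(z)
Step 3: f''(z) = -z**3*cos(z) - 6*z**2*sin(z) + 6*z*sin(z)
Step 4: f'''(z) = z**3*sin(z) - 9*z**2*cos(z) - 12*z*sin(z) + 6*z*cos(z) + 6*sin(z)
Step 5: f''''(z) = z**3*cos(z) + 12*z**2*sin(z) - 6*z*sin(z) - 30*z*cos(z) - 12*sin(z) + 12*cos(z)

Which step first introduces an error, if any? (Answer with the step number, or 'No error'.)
Step 3

Step 3 is incorrect due to a wrong trig function.
The step shows: -z**3*cos(z) - 6*z**2*sin(z) + 6*z*sin(z)
The correct value should be: -z**3*cos(z) - 6*z**2*sin(z) + 6*z*cos(z)

Explanation: cos(z) was incorrectly written as sin(z): the term 6*z*cos(z) was incorrectly written as 6*z*sin(z)
The later steps are derived from this incorrect expression, so the error originates in Step 3.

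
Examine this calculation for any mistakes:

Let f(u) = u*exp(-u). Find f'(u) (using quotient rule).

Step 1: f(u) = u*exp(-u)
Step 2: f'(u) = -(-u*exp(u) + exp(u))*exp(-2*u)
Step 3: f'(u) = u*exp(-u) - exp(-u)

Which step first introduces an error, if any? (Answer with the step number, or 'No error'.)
Step 2

Step 2 is incorrect due to a sign flip.
The step shows: -(-u*exp(u) + exp(u))*exp(-2*u)
The correct value should be: (-u*exp(u) + exp(u))*exp(-2*u)

Explanation: The sign of the whole expression was flipped: the term (-u*exp(u) + exp(u))*exp(-2*u) was incorrectly written as -(-u*exp(u) + exp(u))*exp(-2*u)
The later steps are derived from this incorrect expression, so the error originates in Step 2.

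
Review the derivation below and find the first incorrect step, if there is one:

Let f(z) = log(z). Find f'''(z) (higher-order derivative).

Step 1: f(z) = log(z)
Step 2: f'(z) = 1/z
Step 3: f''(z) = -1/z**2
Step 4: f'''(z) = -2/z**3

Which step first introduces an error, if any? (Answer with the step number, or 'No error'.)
Step 4

Step 4 is incorrect due to a sign flip.
The step shows: -2/z**3
The correct value should be: 2/z**3

Explanation: The sign of the whole expression was flipped: the term 2/z**3 was incorrectly written as -2/z**3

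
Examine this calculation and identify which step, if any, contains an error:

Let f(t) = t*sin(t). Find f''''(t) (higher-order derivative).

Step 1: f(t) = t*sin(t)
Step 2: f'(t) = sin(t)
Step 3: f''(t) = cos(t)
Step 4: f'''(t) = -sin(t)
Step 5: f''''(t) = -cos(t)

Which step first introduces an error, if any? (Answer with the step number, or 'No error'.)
Step 2

Step 2 is incorrect due to a dropped term.
The step shows: sin(t)
The correct value should be: t*cos(t) + sin(t)

Explanation: A term was dropped: the term t*cos(t) was incorrectly omitted
The later steps are derived from this incorrect expression, so the error originates in Step 2.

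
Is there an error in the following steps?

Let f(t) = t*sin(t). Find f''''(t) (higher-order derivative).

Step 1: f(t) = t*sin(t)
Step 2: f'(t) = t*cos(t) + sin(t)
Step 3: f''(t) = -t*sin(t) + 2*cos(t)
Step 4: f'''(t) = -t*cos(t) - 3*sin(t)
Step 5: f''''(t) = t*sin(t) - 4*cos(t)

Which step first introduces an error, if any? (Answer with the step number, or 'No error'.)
No error

All steps in this derivation are correct.
The final answer f''''(t) = t*sin(t) - 4*cos(t) is valid.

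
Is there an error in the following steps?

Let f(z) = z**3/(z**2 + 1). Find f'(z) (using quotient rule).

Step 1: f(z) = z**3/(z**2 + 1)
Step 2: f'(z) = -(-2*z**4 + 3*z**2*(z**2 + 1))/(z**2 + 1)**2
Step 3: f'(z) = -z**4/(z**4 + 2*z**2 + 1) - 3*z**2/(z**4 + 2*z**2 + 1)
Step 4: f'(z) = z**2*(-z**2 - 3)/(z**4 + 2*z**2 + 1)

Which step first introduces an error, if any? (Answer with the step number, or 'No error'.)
Step 2

Step 2 is incorrect due to a sign flip.
The step shows: -(-2*z**4 + 3*z**2*(z**2 + 1))/(z**2 + 1)**2
The correct value should be: (-2*z**4 + 3*z**2*(z**2 + 1))/(z**2 + 1)**2

Explanation: The sign of the whole expression was flipped: the term (-2*z**4 + 3*z**2*(z**2 + 1))/(z**2 + 1)**2 was incorrectly written as -(-2*z**4 + 3*z**2*(z**2 + 1))/(z**2 + 1)**2
The later steps are derived from this incorrect expression, so the error originates in Step 2.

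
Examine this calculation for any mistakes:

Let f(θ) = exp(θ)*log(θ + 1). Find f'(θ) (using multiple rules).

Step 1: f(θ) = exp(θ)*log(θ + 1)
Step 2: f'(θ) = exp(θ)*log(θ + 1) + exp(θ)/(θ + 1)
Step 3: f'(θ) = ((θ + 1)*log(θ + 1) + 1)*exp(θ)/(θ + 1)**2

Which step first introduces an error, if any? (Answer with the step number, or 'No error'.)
Step 3

Step 3 is incorrect due to a wrong exponent.
The step shows: ((θ + 1)*log(θ + 1) + 1)*exp(θ)/(θ + 1)**2
The correct value should be: ((θ + 1)*log(θ + 1) + 1)*exp(θ)/(θ + 1)

Explanation: The exponent -1 on θ + 1 was incorrectly written as -2: the term ((θ + 1)*log(θ + 1) + 1)*exp(θ)/(θ + 1) was incorrectly written as ((θ + 1)*log(θ + 1) + 1)*exp(θ)/(θ + 1)**2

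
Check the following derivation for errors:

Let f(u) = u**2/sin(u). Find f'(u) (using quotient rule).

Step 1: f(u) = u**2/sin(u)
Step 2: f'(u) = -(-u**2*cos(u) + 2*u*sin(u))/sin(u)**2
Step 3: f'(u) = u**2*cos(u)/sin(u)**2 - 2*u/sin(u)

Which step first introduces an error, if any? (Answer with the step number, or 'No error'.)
Step 2

Step 2 is incorrect due to a sign flip.
The step shows: -(-u**2*cos(u) + 2*u*sin(u))/sin(u)**2
The correct value should be: (-u**2*cos(u) + 2*u*sin(u))/sin(u)**2

Explanation: The sign of the whole expression was flipped: the term (-u**2*cos(u) + 2*u*sin(u))/sin(u)**2 was incorrectly written as -(-u**2*cos(u) + 2*u*sin(u))/sin(u)**2
The later steps are derived from this incorrect expression, so the error originates in Step 2.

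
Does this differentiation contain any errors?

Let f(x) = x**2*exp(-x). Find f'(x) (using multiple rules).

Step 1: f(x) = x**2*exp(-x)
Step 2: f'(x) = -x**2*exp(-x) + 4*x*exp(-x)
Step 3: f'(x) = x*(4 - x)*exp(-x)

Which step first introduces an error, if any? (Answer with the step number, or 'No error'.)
Step 2

Step 2 is incorrect due to a wrong coefficient.
The step shows: -x**2*exp(-x) + 4*x*exp(-x)
The correct value should be: -x**2*exp(-x) + 2*x*exp(-x)

Explanation: The coefficient 2 was incorrectly written as 4: the term 2*x*exp(-x) was incorrectly written as 4*x*exp(-x)
The later steps are derived from this incorrect expression, so the error originates in Step 2.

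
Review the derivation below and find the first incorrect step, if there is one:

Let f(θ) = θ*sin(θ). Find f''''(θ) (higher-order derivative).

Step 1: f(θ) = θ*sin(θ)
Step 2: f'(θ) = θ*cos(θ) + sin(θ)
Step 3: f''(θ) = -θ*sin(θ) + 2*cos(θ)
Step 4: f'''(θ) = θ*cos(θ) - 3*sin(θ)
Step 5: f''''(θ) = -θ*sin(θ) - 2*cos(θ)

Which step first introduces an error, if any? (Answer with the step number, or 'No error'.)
Step 4

Step 4 is incorrect due to a sign flip.
The step shows: θ*cos(θ) - 3*sin(θ)
The correct value should be: -θ*cos(θ) - 3*sin(θ)

Explanation: The sign of one term was flipped: the term -θ*cos(θ) was incorrectly written as θ*cos(θ)
The later steps are derived from this incorrect expression, so the error originates in Step 4.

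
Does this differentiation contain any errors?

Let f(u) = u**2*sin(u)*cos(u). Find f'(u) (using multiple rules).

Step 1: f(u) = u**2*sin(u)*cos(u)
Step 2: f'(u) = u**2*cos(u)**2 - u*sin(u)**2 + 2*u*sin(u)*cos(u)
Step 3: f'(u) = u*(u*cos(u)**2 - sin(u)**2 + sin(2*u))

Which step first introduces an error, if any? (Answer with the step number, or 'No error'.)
Step 2

Step 2 is incorrect due to a wrong exponent.
The step shows: u**2*cos(u)**2 - u*sin(u)**2 + 2*u*sin(u)*cos(u)
The correct value should be: -u**2*sin(u)**2 + u**2*cos(u)**2 + 2*u*sin(u)*cos(u)

Explanation: The exponent 2 on u was incorrectly written as 1: the term -u**2*sin(u)**2 was incorrectly written as -u*sin(u)**2
The later steps are derived from this incorrect expression, so the error originates in Step 2.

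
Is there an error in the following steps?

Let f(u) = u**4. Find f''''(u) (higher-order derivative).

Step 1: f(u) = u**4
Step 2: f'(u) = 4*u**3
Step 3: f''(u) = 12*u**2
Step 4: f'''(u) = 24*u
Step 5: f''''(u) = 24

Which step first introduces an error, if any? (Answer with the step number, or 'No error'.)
No error

All steps in this derivation are correct.
The final answer f''''(u) = 24 is valid.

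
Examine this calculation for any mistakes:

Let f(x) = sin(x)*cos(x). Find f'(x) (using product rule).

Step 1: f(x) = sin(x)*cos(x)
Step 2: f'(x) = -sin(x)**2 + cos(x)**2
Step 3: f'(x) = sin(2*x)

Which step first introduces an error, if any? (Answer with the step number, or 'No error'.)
Step 3

Step 3 is incorrect due to a wrong trig function.
The step shows: sin(2*x)
The correct value should be: cos(2*x)

Explanation: cos(2*x) was incorrectly written as sin(2*x): the term cos(2*x) was incorrectly written as sin(2*x)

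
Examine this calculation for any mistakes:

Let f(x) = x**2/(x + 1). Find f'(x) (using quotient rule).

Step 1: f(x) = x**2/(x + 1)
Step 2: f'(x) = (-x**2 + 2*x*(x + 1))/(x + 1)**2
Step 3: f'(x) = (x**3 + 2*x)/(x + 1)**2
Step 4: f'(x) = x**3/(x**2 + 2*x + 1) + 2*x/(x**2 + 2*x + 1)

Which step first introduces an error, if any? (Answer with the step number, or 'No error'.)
Step 3

Step 3 is incorrect due to a wrong exponent.
The step shows: (x**3 + 2*x)/(x + 1)**2
The correct value should be: (x**2 + 2*x)/(x + 1)**2

Explanation: The exponent 2 on x was incorrectly written as 3: the term (x**2 + 2*x)/(x + 1)**2 was incorrectly written as (x**3 + 2*x)/(x + 1)**2
The later steps are derived from this incorrect expression, so the error originates in Step 3.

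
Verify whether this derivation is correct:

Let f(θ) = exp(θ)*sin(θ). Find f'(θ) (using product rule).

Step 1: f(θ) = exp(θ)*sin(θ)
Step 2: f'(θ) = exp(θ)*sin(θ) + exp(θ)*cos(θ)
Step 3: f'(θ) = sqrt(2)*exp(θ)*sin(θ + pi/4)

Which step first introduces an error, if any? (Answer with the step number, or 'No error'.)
No error

All steps in this derivation are correct.
The final answer f'(θ) = sqrt(2)*exp(θ)*sin(θ + pi/4) is valid.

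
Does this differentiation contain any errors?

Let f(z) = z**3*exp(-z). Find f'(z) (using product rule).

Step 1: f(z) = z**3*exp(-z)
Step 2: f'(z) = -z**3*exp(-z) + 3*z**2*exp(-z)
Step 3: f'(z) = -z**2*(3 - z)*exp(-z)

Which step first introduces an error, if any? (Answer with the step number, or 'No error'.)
Step 3

Step 3 is incorrect due to a sign flip.
The step shows: -z**2*(3 - z)*exp(-z)
The correct value should be: z**2*(3 - z)*exp(-z)

Explanation: The sign of the whole expression was flipped: the term z**2*(3 - z)*exp(-z) was incorrectly written as -z**2*(3 - z)*exp(-z)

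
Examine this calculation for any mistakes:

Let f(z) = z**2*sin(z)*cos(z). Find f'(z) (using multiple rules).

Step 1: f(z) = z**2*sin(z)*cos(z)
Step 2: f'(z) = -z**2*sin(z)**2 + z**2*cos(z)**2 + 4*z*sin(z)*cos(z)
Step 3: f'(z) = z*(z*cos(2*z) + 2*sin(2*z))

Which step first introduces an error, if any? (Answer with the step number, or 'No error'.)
Step 2

Step 2 is incorrect due to a wrong coefficient.
The step shows: -z**2*sin(z)**2 + z**2*cos(z)**2 + 4*z*sin(z)*cos(z)
The correct value should be: -z**2*sin(z)**2 + z**2*cos(z)**2 + 2*z*sin(z)*cos(z)

Explanation: The coefficient 2 was incorrectly written as 4: the term 2*z*sin(z)*cos(z) was incorrectly written as 4*z*sin(z)*cos(z)
The later steps are derived from this incorrect expression, so the error originates in Step 2.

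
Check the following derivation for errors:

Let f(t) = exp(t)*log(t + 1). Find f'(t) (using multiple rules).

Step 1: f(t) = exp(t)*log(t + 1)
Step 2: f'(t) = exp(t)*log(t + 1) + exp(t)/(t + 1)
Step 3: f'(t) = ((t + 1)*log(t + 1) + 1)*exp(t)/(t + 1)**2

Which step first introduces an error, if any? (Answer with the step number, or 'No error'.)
Step 3

Step 3 is incorrect due to a wrong exponent.
The step shows: ((t + 1)*log(t + 1) + 1)*exp(t)/(t + 1)**2
The correct value should be: ((t + 1)*log(t + 1) + 1)*exp(t)/(t + 1)

Explanation: The exponent -1 on t + 1 was incorrectly written as -2: the term ((t + 1)*log(t + 1) + 1)*exp(t)/(t + 1) was incorrectly written as ((t + 1)*log(t + 1) + 1)*exp(t)/(t + 1)**2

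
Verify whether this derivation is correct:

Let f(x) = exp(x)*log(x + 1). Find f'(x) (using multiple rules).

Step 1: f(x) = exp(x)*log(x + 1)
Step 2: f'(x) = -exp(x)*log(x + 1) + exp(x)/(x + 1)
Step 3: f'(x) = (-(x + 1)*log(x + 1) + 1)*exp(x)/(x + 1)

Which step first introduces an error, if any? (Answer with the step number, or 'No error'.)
Step 2

Step 2 is incorrect due to a sign flip.
The step shows: -exp(x)*log(x + 1) + exp(x)/(x + 1)
The correct value should be: exp(x)*log(x + 1) + exp(x)/(x + 1)

Explanation: The sign of one term was flipped: the term exp(x)*log(x + 1) was incorrectly written as -exp(x)*log(x + 1)
The later steps are derived from this incorrect expression, so the error originates in Step 2.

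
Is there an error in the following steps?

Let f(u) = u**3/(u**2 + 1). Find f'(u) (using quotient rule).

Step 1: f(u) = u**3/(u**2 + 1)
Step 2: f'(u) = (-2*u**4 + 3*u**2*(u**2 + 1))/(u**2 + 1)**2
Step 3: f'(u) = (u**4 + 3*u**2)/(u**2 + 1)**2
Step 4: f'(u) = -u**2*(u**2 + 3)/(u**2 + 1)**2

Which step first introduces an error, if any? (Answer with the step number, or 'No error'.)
Step 4

Step 4 is incorrect due to a sign flip.
The step shows: -u**2*(u**2 + 3)/(u**2 + 1)**2
The correct value should be: u**2*(u**2 + 3)/(u**2 + 1)**2

Explanation: The sign of the whole expression was flipped: the term u**2*(u**2 + 3)/(u**2 + 1)**2 was incorrectly written as -u**2*(u**2 + 3)/(u**2 + 1)**2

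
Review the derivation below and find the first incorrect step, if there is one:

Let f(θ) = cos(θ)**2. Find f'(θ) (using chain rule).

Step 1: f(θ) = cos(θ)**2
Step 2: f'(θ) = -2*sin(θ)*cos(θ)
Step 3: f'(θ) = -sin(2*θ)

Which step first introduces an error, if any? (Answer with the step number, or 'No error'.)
No error

All steps in this derivation are correct.
The final answer f'(θ) = -sin(2*θ) is valid.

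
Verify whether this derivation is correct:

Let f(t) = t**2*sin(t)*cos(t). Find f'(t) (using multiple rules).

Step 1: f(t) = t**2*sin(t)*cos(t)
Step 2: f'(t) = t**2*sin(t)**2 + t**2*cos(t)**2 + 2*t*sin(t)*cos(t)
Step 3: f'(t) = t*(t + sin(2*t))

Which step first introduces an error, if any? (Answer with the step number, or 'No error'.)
Step 2

Step 2 is incorrect due to a sign flip.
The step shows: t**2*sin(t)**2 + t**2*cos(t)**2 + 2*t*sin(t)*cos(t)
The correct value should be: -t**2*sin(t)**2 + t**2*cos(t)**2 + 2*t*sin(t)*cos(t)

Explanation: The sign of one term was flipped: the term -t**2*sin(t)**2 was incorrectly written as t**2*sin(t)**2
The later steps are derived from this incorrect expression, so the error originates in Step 2.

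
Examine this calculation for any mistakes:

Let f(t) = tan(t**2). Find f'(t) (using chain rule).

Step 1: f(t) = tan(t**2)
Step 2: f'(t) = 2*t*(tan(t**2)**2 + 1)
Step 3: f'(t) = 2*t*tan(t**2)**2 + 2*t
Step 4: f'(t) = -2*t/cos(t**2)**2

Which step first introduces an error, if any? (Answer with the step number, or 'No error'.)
Step 4

Step 4 is incorrect due to a sign flip.
The step shows: -2*t/cos(t**2)**2
The correct value should be: 2*t/cos(t**2)**2

Explanation: The sign of the whole expression was flipped: the term 2*t/cos(t**2)**2 was incorrectly written as -2*t/cos(t**2)**2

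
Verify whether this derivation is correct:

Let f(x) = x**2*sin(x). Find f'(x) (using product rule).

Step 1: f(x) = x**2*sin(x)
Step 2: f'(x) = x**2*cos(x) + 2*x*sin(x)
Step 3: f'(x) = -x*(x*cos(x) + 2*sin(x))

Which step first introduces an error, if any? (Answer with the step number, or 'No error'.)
Step 3

Step 3 is incorrect due to a sign flip.
The step shows: -x*(x*cos(x) + 2*sin(x))
The correct value should be: x*(x*cos(x) + 2*sin(x))

Explanation: The sign of the whole expression was flipped: the term x*(x*cos(x) + 2*sin(x)) was incorrectly written as -x*(x*cos(x) + 2*sin(x))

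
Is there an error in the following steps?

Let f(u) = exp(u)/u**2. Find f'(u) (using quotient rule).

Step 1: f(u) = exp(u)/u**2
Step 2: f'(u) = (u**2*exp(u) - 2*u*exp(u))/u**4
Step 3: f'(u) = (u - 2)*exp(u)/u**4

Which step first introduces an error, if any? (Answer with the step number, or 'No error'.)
Step 3

Step 3 is incorrect due to a wrong exponent.
The step shows: (u - 2)*exp(u)/u**4
The correct value should be: (u - 2)*exp(u)/u**3

Explanation: The exponent -3 on u was incorrectly written as -4: the term (u - 2)*exp(u)/u**3 was incorrectly written as (u - 2)*exp(u)/u**4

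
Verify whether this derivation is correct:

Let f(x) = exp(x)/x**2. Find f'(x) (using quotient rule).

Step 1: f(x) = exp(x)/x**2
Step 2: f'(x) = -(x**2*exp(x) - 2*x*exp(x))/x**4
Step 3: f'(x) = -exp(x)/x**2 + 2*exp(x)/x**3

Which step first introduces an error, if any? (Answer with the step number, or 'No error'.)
Step 2

Step 2 is incorrect due to a sign flip.
The step shows: -(x**2*exp(x) - 2*x*exp(x))/x**4
The correct value should be: (x**2*exp(x) - 2*x*exp(x))/x**4

Explanation: The sign of the whole expression was flipped: the term (x**2*exp(x) - 2*x*exp(x))/x**4 was incorrectly written as -(x**2*exp(x) - 2*x*exp(x))/x**4
The later steps are derived from this incorrect expression, so the error originates in Step 2.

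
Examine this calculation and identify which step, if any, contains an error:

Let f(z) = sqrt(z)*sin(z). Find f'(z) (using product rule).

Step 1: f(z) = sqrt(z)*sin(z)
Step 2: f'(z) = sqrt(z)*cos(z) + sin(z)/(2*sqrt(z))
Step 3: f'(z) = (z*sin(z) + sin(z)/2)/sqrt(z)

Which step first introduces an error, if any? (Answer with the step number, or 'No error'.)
Step 3

Step 3 is incorrect due to a wrong trig function.
The step shows: (z*sin(z) + sin(z)/2)/sqrt(z)
The correct value should be: (z*cos(z) + sin(z)/2)/sqrt(z)

Explanation: cos(z) was incorrectly written as sin(z): the term (z*cos(z) + sin(z)/2)/sqrt(z) was incorrectly written as (z*sin(z) + sin(z)/2)/sqrt(z)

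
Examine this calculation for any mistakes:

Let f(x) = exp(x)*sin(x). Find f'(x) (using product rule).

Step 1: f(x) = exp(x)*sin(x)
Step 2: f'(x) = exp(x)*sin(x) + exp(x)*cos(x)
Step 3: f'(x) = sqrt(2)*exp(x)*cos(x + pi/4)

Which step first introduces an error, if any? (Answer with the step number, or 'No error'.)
Step 3

Step 3 is incorrect due to a wrong trig function.
The step shows: sqrt(2)*exp(x)*cos(x + pi/4)
The correct value should be: sqrt(2)*exp(x)*sin(x + pi/4)

Explanation: sin(x + pi/4) was incorrectly written as cos(x + pi/4): the term sqrt(2)*exp(x)*sin(x + pi/4) was incorrectly written as sqrt(2)*exp(x)*cos(x + pi/4)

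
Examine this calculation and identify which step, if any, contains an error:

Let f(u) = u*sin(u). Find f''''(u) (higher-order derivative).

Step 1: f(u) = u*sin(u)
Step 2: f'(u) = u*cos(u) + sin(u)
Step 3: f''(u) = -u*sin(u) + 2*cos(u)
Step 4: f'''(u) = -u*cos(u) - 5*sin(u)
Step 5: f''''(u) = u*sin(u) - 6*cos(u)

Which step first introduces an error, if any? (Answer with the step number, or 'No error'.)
Step 4

Step 4 is incorrect due to a wrong coefficient.
The step shows: -u*cos(u) - 5*sin(u)
The correct value should be: -u*cos(u) - 3*sin(u)

Explanation: The coefficient -3 was incorrectly written as -5: the term -3*sin(u) was incorrectly written as -5*sin(u)
The later steps are derived from this incorrect expression, so the error originates in Step 4.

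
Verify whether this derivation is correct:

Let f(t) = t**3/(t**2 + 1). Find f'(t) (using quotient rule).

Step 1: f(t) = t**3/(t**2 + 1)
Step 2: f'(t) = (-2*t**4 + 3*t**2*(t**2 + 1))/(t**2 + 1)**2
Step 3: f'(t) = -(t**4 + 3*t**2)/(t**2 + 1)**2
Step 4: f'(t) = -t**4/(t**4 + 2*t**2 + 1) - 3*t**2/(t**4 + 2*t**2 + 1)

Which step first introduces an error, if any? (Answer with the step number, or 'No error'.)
Step 3

Step 3 is incorrect due to a sign flip.
The step shows: -(t**4 + 3*t**2)/(t**2 + 1)**2
The correct value should be: (t**4 + 3*t**2)/(t**2 + 1)**2

Explanation: The sign of the whole expression was flipped: the term (t**4 + 3*t**2)/(t**2 + 1)**2 was incorrectly written as -(t**4 + 3*t**2)/(t**2 + 1)**2
The later steps are derived from this incorrect expression, so the error originates in Step 3.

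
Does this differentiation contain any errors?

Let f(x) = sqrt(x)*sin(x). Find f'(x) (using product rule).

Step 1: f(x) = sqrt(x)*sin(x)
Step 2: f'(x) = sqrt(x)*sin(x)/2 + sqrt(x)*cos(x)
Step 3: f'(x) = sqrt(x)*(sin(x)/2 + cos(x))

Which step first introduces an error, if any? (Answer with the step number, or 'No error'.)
Step 2

Step 2 is incorrect due to a wrong exponent.
The step shows: sqrt(x)*sin(x)/2 + sqrt(x)*cos(x)
The correct value should be: sqrt(x)*cos(x) + sin(x)/(2*sqrt(x))

Explanation: The exponent -1/2 on x was incorrectly written as 1/2: the term sin(x)/(2*sqrt(x)) was incorrectly written as sqrt(x)*sin(x)/2
The later steps are derived from this incorrect expression, so the error originates in Step 2.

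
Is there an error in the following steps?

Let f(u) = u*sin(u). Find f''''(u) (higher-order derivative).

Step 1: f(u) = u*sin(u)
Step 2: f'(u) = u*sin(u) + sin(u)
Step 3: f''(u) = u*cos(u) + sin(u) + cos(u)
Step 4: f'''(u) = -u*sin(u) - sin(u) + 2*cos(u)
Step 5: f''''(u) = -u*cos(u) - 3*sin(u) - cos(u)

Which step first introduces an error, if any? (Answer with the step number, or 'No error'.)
Step 2

Step 2 is incorrect due to a wrong trig function.
The step shows: u*sin(u) + sin(u)
The correct value should be: u*cos(u) + sin(u)

Explanation: cos(u) was incorrectly written as sin(u): the term u*cos(u) was incorrectly written as u*sin(u)
The later steps are derived from this incorrect expression, so the error originates in Step 2.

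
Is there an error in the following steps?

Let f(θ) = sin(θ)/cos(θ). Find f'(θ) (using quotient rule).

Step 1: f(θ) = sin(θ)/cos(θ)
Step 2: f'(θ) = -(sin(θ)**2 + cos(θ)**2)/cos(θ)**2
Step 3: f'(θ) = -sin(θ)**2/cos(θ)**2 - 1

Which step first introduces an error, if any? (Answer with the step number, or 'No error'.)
Step 2

Step 2 is incorrect due to a sign flip.
The step shows: -(sin(θ)**2 + cos(θ)**2)/cos(θ)**2
The correct value should be: (sin(θ)**2 + cos(θ)**2)/cos(θ)**2

Explanation: The sign of the whole expression was flipped: the term (sin(θ)**2 + cos(θ)**2)/cos(θ)**2 was incorrectly written as -(sin(θ)**2 + cos(θ)**2)/cos(θ)**2
The later steps are derived from this incorrect expression, so the error originates in Step 2.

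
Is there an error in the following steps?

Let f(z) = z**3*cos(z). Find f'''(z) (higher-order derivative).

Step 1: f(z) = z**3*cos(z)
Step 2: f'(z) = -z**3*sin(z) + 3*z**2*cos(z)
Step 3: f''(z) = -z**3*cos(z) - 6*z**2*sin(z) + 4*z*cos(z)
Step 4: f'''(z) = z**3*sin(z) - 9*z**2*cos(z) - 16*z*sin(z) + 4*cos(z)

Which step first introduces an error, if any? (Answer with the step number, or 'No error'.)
Step 3

Step 3 is incorrect due to a wrong coefficient.
The step shows: -z**3*cos(z) - 6*z**2*sin(z) + 4*z*cos(z)
The correct value should be: -z**3*cos(z) - 6*z**2*sin(z) + 6*z*cos(z)

Explanation: The coefficient 6 was incorrectly written as 4: the term 6*z*cos(z) was incorrectly written as 4*z*cos(z)
The later steps are derived from this incorrect expression, so the error originates in Step 3.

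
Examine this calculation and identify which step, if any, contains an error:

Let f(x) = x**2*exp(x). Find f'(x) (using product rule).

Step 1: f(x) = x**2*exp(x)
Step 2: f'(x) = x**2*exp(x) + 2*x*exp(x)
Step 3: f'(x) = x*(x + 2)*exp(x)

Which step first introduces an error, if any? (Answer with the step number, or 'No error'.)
No error

All steps in this derivation are correct.
The final answer f'(x) = x*(x + 2)*exp(x) is valid.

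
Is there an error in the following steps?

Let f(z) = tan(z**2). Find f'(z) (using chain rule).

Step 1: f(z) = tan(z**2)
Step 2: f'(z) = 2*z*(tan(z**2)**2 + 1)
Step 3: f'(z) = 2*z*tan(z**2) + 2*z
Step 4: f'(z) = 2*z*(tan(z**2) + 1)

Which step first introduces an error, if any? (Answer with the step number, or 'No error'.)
Step 3

Step 3 is incorrect due to a wrong exponent.
The step shows: 2*z*tan(z**2) + 2*z
The correct value should be: 2*z*tan(z**2)**2 + 2*z

Explanation: The exponent 2 on tan(z**2) was incorrectly written as 1: the term 2*z*tan(z**2)**2 was incorrectly written as 2*z*tan(z**2)
The later steps are derived from this incorrect expression, so the error originates in Step 3.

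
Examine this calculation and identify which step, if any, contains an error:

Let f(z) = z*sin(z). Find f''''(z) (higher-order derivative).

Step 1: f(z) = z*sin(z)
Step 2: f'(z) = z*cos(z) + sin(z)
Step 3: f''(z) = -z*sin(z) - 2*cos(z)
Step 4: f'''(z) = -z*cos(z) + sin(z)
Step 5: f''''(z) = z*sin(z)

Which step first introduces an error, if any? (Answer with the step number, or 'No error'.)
Step 3

Step 3 is incorrect due to a sign flip.
The step shows: -z*sin(z) - 2*cos(z)
The correct value should be: -z*sin(z) + 2*cos(z)

Explanation: The sign of one term was flipped: the term 2*cos(z) was incorrectly written as -2*cos(z)
The later steps are derived from this incorrect expression, so the error originates in Step 3.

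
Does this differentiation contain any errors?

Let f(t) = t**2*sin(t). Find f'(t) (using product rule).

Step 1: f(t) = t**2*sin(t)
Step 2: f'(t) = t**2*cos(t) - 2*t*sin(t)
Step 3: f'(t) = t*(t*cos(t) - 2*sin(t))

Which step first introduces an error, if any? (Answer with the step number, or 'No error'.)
Step 2

Step 2 is incorrect due to a sign flip.
The step shows: t**2*cos(t) - 2*t*sin(t)
The correct value should be: t**2*cos(t) + 2*t*sin(t)

Explanation: The sign of one term was flipped: the term 2*t*sin(t) was incorrectly written as -2*t*sin(t)
The later steps are derived from this incorrect expression, so the error originates in Step 2.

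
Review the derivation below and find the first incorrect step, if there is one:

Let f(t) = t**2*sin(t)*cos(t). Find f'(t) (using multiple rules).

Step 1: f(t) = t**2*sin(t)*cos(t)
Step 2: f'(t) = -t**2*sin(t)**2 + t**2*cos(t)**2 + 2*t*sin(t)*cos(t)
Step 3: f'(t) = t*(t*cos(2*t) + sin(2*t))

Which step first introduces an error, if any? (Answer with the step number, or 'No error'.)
No error

All steps in this derivation are correct.
The final answer f'(t) = t*(t*cos(2*t) + sin(2*t)) is valid.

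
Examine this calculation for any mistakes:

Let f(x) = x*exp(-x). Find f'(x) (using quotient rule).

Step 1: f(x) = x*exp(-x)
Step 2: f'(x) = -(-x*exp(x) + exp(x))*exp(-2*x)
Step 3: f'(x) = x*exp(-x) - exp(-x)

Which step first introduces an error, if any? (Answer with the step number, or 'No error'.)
Step 2

Step 2 is incorrect due to a sign flip.
The step shows: -(-x*exp(x) + exp(x))*exp(-2*x)
The correct value should be: (-x*exp(x) + exp(x))*exp(-2*x)

Explanation: The sign of the whole expression was flipped: the term (-x*exp(x) + exp(x))*exp(-2*x) was incorrectly written as -(-x*exp(x) + exp(x))*exp(-2*x)
The later steps are derived from this incorrect expression, so the error originates in Step 2.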